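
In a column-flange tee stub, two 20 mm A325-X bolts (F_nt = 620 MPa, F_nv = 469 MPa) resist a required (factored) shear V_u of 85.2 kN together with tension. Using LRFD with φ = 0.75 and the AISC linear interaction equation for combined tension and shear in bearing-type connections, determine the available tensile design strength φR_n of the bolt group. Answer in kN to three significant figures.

A_b = π·20²/4 = 314.2 mm²; f_rv = 85.2 × 1000 / (2 × 314.2) = 135.6 MPa.
F'_nt = 1.3 F_nt − (F_nt / φF_nv) f_rv = 1.3·620 − (620/(0.75·469))·135.6 = 567 MPa, capped at F_nt → F'_nt = 567 MPa.
R_n = F'_nt · A_b · n = 567 × 314.2 × 2 / 1000 = 356.2 kN.
Design strength φR_n = 0.75 × 356.2 = 267 kN.

267 kN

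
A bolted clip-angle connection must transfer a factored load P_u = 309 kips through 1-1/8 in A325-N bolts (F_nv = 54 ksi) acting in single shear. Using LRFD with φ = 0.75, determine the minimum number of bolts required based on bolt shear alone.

A_b = π·1.125²/4 = 0.994 in².
Per-bolt design strength φR_n = 0.75 × 54 × 0.994 × 1 = 40.26 kips.
n ≥ 309 / 40.26 = 7.676 → use 8 bolts.

8 bolts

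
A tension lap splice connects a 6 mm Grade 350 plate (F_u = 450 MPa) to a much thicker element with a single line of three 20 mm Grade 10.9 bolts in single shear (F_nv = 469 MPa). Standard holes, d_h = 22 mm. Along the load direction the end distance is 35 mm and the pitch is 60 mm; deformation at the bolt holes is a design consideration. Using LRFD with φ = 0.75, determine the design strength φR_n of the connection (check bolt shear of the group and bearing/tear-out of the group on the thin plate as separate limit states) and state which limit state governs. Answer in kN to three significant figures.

243 kN (bearing governs)

Bolt shear: A_b = π·20²/4 = 314.2 mm²; R_n = 469 × 314.2 × 3 × 1 / 1000 = 442 kN → 0.75 × 442 = 332 kN.
Bearing (1.2 l_c t F_u ≤ 2.4 d t F_u): upper limit = 2.4·20·6·450 / 1000 = 129.6 kN.
  Edge l_c = 35 − 22/2 = 24 → r_n = 77.76 kN; interior l_c = 60 − 22 = 38 → r_n = 123.1 kN.
  R_n,bearing = 1·77.76 + 2·123.1 = 324 kN → 0.75 × 324 = 243 kN.
Bearing governs: 243 kN.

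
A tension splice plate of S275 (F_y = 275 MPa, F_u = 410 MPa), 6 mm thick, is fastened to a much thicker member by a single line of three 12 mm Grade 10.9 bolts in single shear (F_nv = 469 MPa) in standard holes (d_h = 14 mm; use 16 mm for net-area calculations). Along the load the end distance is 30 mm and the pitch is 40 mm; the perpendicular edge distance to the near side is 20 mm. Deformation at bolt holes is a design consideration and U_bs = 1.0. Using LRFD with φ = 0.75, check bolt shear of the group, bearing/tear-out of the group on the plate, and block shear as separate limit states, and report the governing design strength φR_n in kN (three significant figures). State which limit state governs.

Bolt shear: A_b = π·12²/4 = 113.1 mm²; R_n = 469 × 113.1 × 3 × 1 / 1000 = 159.1 kN → 0.75 × 159.1 = 119 kN.
Bearing: edge l_c = 23, r_n = 67.9 kN; interior l_c = 26, r_n = 70.85 kN; R_n = 67.9 + 2·70.85 = 209.6 kN → 157 kN.
Block shear: A_gv = 660, A_nv = 420, A_nt = 72 mm²; R_n = min(0.6F_uA_nv, 0.6F_yA_gv) + U_bs·F_u·A_nt = 132.8 kN → 99.6 kN.
Block shear governs: 99.6 kN.

99.6 kN (block shear governs)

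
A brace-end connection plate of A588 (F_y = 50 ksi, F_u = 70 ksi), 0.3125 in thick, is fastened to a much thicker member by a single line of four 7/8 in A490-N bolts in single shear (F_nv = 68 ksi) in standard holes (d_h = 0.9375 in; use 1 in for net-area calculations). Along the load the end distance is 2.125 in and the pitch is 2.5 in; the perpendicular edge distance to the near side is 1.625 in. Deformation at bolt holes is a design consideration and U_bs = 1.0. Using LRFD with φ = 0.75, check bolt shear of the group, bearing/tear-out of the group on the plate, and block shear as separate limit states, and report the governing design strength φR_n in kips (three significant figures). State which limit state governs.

78.8 kips (block shear governs)

Bolt shear: A_b = π·0.875²/4 = 0.6013 in²; R_n = 68 × 0.6013 × 4 × 1 = 163.6 kips → 0.75 × 163.6 = 123 kips.
Bearing: edge l_c = 1.656, r_n = 43.48 kips; interior l_c = 1.562, r_n = 41.02 kips; R_n = 43.48 + 3·41.02 = 166.5 kips → 125 kips.
Block shear: A_gv = 3.008, A_nv = 1.914, A_nt = 0.3516 in²; R_n = min(0.6F_uA_nv, 0.6F_yA_gv) + U_bs·F_u·A_nt = 105 kips → 78.8 kips.
Block shear governs: 78.8 kips.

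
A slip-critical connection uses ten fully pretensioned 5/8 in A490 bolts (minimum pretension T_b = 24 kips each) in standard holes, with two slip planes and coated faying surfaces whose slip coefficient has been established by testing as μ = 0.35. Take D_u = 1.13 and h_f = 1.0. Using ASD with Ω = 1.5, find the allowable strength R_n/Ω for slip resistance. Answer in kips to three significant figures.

R_n = μ · D_u · h_f · T_b · n_s · n_b = 0.35 × 1.13 × 1.0 × 24 × 2 × 10 = 189.8 kips.
Allowable strength R_n/Ω = 189.8 / 1.5 = 127 kips.

127 kips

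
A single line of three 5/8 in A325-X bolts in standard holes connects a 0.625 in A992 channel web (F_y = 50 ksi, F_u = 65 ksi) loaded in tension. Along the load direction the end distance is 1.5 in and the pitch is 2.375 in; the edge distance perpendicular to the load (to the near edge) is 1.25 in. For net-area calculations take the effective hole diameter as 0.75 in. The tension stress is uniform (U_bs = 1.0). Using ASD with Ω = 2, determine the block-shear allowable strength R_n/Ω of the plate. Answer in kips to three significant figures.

71.1 kips

Shear plane L_v = 1.5 + 2·2.375 = 6.25 in; A_gv = 6.25 × 0.625 = 3.906 in².
A_nv = (6.25 − 2.5·0.75) × 0.625 = 2.734 in².
A_nt = (1.25 − 0.5·0.75) × 0.625 = 0.5469 in².
0.6 F_u A_nv = 106.6 kips; 0.6 F_y A_gv = 117.2 kips → shear rupture governs the shear term.
R_n = 106.6 + 1.0 × 65 × 0.5469 = 142.2 kips.
Allowable strength R_n/Ω = 142.2 / 2 = 71.1 kips.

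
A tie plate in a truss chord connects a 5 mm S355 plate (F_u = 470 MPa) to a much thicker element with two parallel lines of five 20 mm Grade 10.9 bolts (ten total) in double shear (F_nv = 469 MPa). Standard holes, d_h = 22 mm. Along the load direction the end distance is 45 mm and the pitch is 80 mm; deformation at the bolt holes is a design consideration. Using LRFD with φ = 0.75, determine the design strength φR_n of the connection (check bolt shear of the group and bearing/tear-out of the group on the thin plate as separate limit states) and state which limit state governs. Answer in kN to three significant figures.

Bolt shear: A_b = π·20²/4 = 314.2 mm²; R_n = 469 × 314.2 × 10 × 2 / 1000 = 2947 kN → 0.75 × 2947 = 2210 kN.
Bearing (1.2 l_c t F_u ≤ 2.4 d t F_u): upper limit = 2.4·20·5·470 / 1000 = 112.8 kN.
  Edge l_c = 45 − 22/2 = 34 → r_n = 95.88 kN; interior l_c = 80 − 22 = 58 → r_n = 112.8 kN.
  R_n,bearing = 2·95.88 + 8·112.8 = 1094 kN → 0.75 × 1094 = 821 kN.
Bearing governs: 821 kN.

821 kN (bearing governs)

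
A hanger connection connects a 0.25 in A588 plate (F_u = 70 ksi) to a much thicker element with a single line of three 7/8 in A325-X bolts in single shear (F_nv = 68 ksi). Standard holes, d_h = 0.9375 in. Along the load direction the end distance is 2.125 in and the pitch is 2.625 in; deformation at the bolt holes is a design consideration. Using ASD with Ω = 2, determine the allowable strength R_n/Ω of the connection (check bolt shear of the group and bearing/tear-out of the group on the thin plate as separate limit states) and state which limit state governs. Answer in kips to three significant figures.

Bolt shear: A_b = π·0.875²/4 = 0.6013 in²; R_n = 68 × 0.6013 × 3 × 1 = 122.7 kips → 122.7 / 2 = 61.3 kips.
Bearing (1.2 l_c t F_u ≤ 2.4 d t F_u): upper limit = 2.4·0.875·0.25·70 = 36.75 kips.
  Edge l_c = 2.125 − 0.9375/2 = 1.656 → r_n = 34.78 kips; interior l_c = 2.625 − 0.9375 = 1.688 → r_n = 35.44 kips.
  R_n,bearing = 1·34.78 + 2·35.44 = 105.7 kips → 105.7 / 2 = 52.8 kips.
Bearing governs: 52.8 kips.

52.8 kips (bearing governs)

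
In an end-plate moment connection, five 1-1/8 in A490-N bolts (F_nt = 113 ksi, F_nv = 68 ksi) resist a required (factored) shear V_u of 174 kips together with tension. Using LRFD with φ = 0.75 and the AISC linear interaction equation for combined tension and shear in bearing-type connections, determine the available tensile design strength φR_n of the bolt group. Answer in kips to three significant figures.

258 kips

A_b = π·1.125²/4 = 0.994 in²; f_rv = 174 / (5 × 0.994) = 35.01 ksi.
F'_nt = 1.3 F_nt − (F_nt / φF_nv) f_rv = 1.3·113 − (113/(0.75·68))·35.01 = 69.33 ksi, capped at F_nt → F'_nt = 69.33 ksi.
R_n = F'_nt · A_b · n = 69.33 × 0.994 × 5 = 344.6 kips.
Design strength φR_n = 0.75 × 344.6 = 258 kips.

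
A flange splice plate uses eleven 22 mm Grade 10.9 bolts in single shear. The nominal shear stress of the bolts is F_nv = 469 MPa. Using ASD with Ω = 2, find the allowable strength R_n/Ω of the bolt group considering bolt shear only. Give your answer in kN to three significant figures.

981 kN

A_b = π × 22² / 4 = 380.1 mm².
R_n = F_nv · A_b · n · n_s = 469 × 380.1 × 11 × 1 / 1000 = 1961 kN.
Allowable strength R_n/Ω = 1961 / 2 = 981 kN.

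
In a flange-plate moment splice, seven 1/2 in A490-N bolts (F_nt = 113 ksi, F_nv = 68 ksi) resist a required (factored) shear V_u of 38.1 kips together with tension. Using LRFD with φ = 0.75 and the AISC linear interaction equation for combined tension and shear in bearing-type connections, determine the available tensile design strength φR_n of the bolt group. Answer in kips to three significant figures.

A_b = π·0.5²/4 = 0.1963 in²; f_rv = 38.1 / (7 × 0.1963) = 27.72 ksi.
F'_nt = 1.3 F_nt − (F_nt / φF_nv) f_rv = 1.3·113 − (113/(0.75·68))·27.72 = 85.48 ksi, capped at F_nt → F'_nt = 85.48 ksi.
R_n = F'_nt · A_b · n = 85.48 × 0.1963 × 7 = 117.5 kips.
Design strength φR_n = 0.75 × 117.5 = 88.1 kips.

88.1 kips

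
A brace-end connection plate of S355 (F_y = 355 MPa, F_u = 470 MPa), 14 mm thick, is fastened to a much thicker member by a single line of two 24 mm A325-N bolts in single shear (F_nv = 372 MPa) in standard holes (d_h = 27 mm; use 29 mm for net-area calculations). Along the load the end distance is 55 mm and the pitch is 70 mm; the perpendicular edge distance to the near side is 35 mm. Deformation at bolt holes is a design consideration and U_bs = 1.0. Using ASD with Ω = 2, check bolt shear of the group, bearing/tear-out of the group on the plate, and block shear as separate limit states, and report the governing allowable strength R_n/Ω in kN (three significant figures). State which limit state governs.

Bolt shear: A_b = π·24²/4 = 452.4 mm²; R_n = 372 × 452.4 × 2 × 1 / 1000 = 336.6 kN → 336.6 / 2 = 168 kN.
Bearing: edge l_c = 41.5, r_n = 327.7 kN; interior l_c = 43, r_n = 339.5 kN; R_n = 327.7 + 1·339.5 = 667.2 kN → 334 kN.
Block shear: A_gv = 1750, A_nv = 1141, A_nt = 287 mm²; R_n = min(0.6F_uA_nv, 0.6F_yA_gv) + U_bs·F_u·A_nt = 456.7 kN → 228 kN.
Bolt shear governs: 168 kN.

168 kN (bolt shear governs)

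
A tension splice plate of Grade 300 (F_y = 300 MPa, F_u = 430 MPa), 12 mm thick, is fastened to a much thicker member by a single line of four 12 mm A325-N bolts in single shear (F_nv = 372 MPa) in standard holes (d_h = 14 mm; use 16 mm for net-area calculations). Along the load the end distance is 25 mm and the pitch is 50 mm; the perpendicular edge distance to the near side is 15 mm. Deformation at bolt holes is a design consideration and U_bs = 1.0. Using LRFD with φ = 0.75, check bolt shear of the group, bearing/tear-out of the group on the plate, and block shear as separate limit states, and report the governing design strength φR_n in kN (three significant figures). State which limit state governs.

126 kN (bolt shear governs)

Bolt shear: A_b = π·12²/4 = 113.1 mm²; R_n = 372 × 113.1 × 4 × 1 / 1000 = 168.3 kN → 0.75 × 168.3 = 126 kN.
Bearing: edge l_c = 18, r_n = 111.5 kN; interior l_c = 36, r_n = 148.6 kN; R_n = 111.5 + 3·148.6 = 557.3 kN → 418 kN.
Block shear: A_gv = 2100, A_nv = 1428, A_nt = 84 mm²; R_n = min(0.6F_uA_nv, 0.6F_yA_gv) + U_bs·F_u·A_nt = 404.5 kN → 303 kN.
Bolt shear governs: 126 kN.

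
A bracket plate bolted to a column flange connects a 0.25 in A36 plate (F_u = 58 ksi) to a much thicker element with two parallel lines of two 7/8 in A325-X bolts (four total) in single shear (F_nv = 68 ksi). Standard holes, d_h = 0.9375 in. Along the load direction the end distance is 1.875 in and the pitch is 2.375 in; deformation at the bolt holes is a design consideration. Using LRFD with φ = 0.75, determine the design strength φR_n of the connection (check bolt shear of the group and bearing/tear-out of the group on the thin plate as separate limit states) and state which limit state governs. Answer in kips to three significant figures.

Bolt shear: A_b = π·0.875²/4 = 0.6013 in²; R_n = 68 × 0.6013 × 4 × 1 = 163.6 kips → 0.75 × 163.6 = 123 kips.
Bearing (1.2 l_c t F_u ≤ 2.4 d t F_u): upper limit = 2.4·0.875·0.25·58 = 30.45 kips.
  Edge l_c = 1.875 − 0.9375/2 = 1.406 → r_n = 24.47 kips; interior l_c = 2.375 − 0.9375 = 1.438 → r_n = 25.01 kips.
  R_n,bearing = 2·24.47 + 2·25.01 = 98.96 kips → 0.75 × 98.96 = 74.2 kips.
Bearing governs: 74.2 kips.

74.2 kips (bearing governs)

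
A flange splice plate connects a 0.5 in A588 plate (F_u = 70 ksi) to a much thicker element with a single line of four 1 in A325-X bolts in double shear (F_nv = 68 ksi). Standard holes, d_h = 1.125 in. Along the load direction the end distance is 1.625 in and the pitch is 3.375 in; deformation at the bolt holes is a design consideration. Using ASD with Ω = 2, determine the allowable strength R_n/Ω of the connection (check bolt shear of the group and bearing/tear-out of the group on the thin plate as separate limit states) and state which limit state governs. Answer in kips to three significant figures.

Bolt shear: A_b = π·1²/4 = 0.7854 in²; R_n = 68 × 0.7854 × 4 × 2 = 427.3 kips → 427.3 / 2 = 214 kips.
Bearing (1.2 l_c t F_u ≤ 2.4 d t F_u): upper limit = 2.4·1·0.5·70 = 84 kips.
  Edge l_c = 1.625 − 1.125/2 = 1.062 → r_n = 44.62 kips; interior l_c = 3.375 − 1.125 = 2.25 → r_n = 84 kips.
  R_n,bearing = 1·44.62 + 3·84 = 296.6 kips → 296.6 / 2 = 148 kips.
Bearing governs: 148 kips.

148 kips (bearing governs)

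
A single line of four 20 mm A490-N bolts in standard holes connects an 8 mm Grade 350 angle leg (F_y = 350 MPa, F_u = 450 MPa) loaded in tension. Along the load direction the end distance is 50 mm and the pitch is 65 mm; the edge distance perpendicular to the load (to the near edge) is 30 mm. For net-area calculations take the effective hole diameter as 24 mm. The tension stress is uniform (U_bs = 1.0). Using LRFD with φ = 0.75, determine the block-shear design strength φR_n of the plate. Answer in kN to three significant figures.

Shear plane L_v = 50 + 3·65 = 245 mm; A_gv = 245 × 8 = 1960 mm².
A_nv = (245 − 3.5·24) × 8 = 1288 mm².
A_nt = (30 − 0.5·24) × 8 = 144 mm².
0.6 F_u A_nv = 347.8 kN; 0.6 F_y A_gv = 411.6 kN → shear rupture governs the shear term.
R_n = 347.8 + 1.0 × 450 × 144 / 1000 = 412.6 kN.
Design strength φR_n = 0.75 × 412.6 = 309 kN.

309 kN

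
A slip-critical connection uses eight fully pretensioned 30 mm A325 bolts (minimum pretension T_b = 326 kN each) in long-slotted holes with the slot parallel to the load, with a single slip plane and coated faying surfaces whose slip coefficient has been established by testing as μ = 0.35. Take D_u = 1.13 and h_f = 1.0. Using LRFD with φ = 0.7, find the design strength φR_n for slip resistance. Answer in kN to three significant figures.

R_n = μ · D_u · h_f · T_b · n_s · n_b = 0.35 × 1.13 × 1.0 × 326 × 1 × 8 = 1031 kN.
Design strength φR_n = 0.7 × 1031 = 722 kN.

722 kN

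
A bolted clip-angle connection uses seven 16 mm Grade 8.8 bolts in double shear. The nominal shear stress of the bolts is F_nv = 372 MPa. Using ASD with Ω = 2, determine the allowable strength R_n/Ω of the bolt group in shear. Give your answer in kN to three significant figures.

A_b = π × 16² / 4 = 201.1 mm².
R_n = F_nv · A_b · n · n_s = 372 × 201.1 × 7 × 2 / 1000 = 1047 kN.
Allowable strength R_n/Ω = 1047 / 2 = 524 kN.

524 kN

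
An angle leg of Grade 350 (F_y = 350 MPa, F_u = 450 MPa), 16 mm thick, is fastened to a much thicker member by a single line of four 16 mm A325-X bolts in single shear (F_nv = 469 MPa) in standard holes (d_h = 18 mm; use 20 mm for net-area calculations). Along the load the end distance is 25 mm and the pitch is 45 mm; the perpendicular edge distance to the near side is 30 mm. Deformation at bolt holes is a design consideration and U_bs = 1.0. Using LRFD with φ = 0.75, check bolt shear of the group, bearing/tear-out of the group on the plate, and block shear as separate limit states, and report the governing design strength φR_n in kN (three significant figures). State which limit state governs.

283 kN (bolt shear governs)

Bolt shear: A_b = π·16²/4 = 201.1 mm²; R_n = 469 × 201.1 × 4 × 1 / 1000 = 377.2 kN → 0.75 × 377.2 = 283 kN.
Bearing: edge l_c = 16, r_n = 138.2 kN; interior l_c = 27, r_n = 233.3 kN; R_n = 138.2 + 3·233.3 = 838.1 kN → 629 kN.
Block shear: A_gv = 2560, A_nv = 1440, A_nt = 320 mm²; R_n = min(0.6F_uA_nv, 0.6F_yA_gv) + U_bs·F_u·A_nt = 532.8 kN → 400 kN.
Bolt shear governs: 283 kN.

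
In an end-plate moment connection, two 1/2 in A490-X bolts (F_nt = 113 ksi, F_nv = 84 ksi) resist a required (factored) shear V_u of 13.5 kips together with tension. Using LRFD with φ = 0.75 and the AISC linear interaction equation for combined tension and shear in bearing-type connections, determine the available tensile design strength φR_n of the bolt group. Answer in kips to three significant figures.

25.1 kips

A_b = π·0.5²/4 = 0.1963 in²; f_rv = 13.5 / (2 × 0.1963) = 34.38 ksi.
F'_nt = 1.3 F_nt − (F_nt / φF_nv) f_rv = 1.3·113 − (113/(0.75·84))·34.38 = 85.24 ksi, capped at F_nt → F'_nt = 85.24 ksi.
R_n = F'_nt · A_b · n = 85.24 × 0.1963 × 2 = 33.47 kips.
Design strength φR_n = 0.75 × 33.47 = 25.1 kips.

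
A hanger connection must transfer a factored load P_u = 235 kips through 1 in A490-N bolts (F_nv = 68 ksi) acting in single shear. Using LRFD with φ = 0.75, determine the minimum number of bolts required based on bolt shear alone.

A_b = π·1²/4 = 0.7854 in².
Per-bolt design strength φR_n = 0.75 × 68 × 0.7854 × 1 = 40.06 kips.
n ≥ 235 / 40.06 = 5.867 → use 6 bolts.

6 bolts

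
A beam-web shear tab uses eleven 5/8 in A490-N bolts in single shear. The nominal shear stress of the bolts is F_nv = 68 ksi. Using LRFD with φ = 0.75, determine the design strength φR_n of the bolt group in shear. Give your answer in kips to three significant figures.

172 kips

A_b = π × 0.625² / 4 = 0.3068 in².
R_n = F_nv · A_b · n · n_s = 68 × 0.3068 × 11 × 1 = 229.5 kips.
Design strength φR_n = 0.75 × 229.5 = 172 kips.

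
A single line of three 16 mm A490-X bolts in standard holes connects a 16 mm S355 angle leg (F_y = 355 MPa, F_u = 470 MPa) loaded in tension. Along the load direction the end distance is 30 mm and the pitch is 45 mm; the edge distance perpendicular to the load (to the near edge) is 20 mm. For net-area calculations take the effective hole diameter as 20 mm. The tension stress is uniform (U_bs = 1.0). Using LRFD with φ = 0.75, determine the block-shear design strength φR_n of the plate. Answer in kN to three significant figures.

293 kN

Shear plane L_v = 30 + 2·45 = 120 mm; A_gv = 120 × 16 = 1920 mm².
A_nv = (120 − 2.5·20) × 16 = 1120 mm².
A_nt = (20 − 0.5·20) × 16 = 160 mm².
0.6 F_u A_nv = 315.8 kN; 0.6 F_y A_gv = 409 kN → shear rupture governs the shear term.
R_n = 315.8 + 1.0 × 470 × 160 / 1000 = 391 kN.
Design strength φR_n = 0.75 × 391 = 293 kN.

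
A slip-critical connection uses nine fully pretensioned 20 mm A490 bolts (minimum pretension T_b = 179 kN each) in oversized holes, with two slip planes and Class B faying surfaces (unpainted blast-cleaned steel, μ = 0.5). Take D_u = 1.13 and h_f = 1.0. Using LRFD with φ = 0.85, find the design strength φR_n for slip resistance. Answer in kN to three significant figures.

R_n = μ · D_u · h_f · T_b · n_s · n_b = 0.5 × 1.13 × 1.0 × 179 × 2 × 9 = 1820 kN.
Design strength φR_n = 0.85 × 1820 = 1550 kN.

1550 kN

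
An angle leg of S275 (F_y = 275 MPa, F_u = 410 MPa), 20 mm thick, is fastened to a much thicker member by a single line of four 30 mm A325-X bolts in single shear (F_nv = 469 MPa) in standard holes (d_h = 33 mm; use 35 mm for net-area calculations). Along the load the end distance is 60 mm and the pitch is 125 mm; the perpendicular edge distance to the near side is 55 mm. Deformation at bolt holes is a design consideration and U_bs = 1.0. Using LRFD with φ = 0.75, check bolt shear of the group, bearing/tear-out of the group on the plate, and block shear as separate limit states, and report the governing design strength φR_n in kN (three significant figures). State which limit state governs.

995 kN (bolt shear governs)

Bolt shear: A_b = π·30²/4 = 706.9 mm²; R_n = 469 × 706.9 × 4 × 1 / 1000 = 1326 kN → 0.75 × 1326 = 995 kN.
Bearing: edge l_c = 43.5, r_n = 428 kN; interior l_c = 92, r_n = 590.4 kN; R_n = 428 + 3·590.4 = 2199 kN → 1650 kN.
Block shear: A_gv = 8700, A_nv = 6250, A_nt = 750 mm²; R_n = min(0.6F_uA_nv, 0.6F_yA_gv) + U_bs·F_u·A_nt = 1743 kN → 1310 kN.
Bolt shear governs: 995 kN.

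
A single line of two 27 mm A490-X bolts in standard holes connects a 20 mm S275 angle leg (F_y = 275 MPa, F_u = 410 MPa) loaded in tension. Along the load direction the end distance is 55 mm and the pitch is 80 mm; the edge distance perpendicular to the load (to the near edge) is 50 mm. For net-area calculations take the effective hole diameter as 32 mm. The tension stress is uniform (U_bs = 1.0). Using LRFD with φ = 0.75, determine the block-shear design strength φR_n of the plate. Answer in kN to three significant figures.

Shear plane L_v = 55 + 1·80 = 135 mm; A_gv = 135 × 20 = 2700 mm².
A_nv = (135 − 1.5·32) × 20 = 1740 mm².
A_nt = (50 − 0.5·32) × 20 = 680 mm².
0.6 F_u A_nv = 428 kN; 0.6 F_y A_gv = 445.5 kN → shear rupture governs the shear term.
R_n = 428 + 1.0 × 410 × 680 / 1000 = 706.8 kN.
Design strength φR_n = 0.75 × 706.8 = 530 kN.

530 kN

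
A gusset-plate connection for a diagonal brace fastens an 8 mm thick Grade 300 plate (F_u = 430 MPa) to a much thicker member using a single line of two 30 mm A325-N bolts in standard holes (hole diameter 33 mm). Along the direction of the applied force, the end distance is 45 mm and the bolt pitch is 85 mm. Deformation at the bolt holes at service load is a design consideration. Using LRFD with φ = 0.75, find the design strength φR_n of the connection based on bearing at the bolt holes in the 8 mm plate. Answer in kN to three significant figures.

249 kN

Per bolt r_n = 1.2 l_c t F_u ≤ 2.4 d t F_u; upper limit = 2.4 × 30 × 8 × 430 / 1000 = 247.7 kN.
Edge bolt: l_c = 45 − 33/2 = 28.5 mm → 1.2 × 28.5 × 8 × 430 / 1000 = 117.6 → r_n = 117.6 kN.
Interior bolts: l_c = 85 − 33 = 52 mm → 1.2 × 52 × 8 × 430 / 1000 = 214.7 → r_n = 214.7 kN.
R_n = 1 × 117.6 + 1 × 214.7 = 332.3 kN.
Design strength φR_n = 0.75 × 332.3 = 249 kN.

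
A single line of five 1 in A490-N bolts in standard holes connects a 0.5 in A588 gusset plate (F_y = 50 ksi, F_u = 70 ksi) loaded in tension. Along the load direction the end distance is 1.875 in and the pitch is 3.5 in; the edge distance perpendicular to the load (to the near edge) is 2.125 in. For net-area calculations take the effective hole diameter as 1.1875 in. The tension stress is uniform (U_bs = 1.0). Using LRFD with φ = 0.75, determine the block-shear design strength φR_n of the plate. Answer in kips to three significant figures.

206 kips

Shear plane L_v = 1.875 + 4·3.5 = 15.88 in; A_gv = 15.88 × 0.5 = 7.938 in².
A_nv = (15.88 − 4.5·1.1875) × 0.5 = 5.266 in².
A_nt = (2.125 − 0.5·1.1875) × 0.5 = 0.7656 in².
0.6 F_u A_nv = 221.2 kips; 0.6 F_y A_gv = 238.1 kips → shear rupture governs the shear term.
R_n = 221.2 + 1.0 × 70 × 0.7656 = 274.8 kips.
Design strength φR_n = 0.75 × 274.8 = 206 kips.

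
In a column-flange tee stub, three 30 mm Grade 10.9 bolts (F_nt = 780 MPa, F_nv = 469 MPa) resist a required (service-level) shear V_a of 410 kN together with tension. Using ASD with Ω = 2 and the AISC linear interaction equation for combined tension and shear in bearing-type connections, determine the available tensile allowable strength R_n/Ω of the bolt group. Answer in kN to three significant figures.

A_b = π·30²/4 = 706.9 mm²; f_rv = 410 × 1000 / (3 × 706.9) = 193.3 MPa.
F'_nt = 1.3 F_nt − (Ω F_nt / F_nv) f_rv = 1.3·780 − (2·780/469)·193.3 = 370.9 MPa, capped at F_nt → F'_nt = 370.9 MPa.
R_n = F'_nt · A_b · n = 370.9 × 706.9 × 3 / 1000 = 786.5 kN.
Allowable strength R_n/Ω = 786.5 / 2 = 393 kN.

393 kN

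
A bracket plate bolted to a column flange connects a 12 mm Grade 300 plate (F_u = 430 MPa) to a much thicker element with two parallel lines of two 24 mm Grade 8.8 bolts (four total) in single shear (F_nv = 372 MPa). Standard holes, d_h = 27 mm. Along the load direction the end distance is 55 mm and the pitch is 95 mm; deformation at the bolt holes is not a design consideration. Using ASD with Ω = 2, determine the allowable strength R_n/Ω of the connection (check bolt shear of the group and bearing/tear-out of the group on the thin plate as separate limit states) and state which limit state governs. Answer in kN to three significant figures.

337 kN (bolt shear governs)

Bolt shear: A_b = π·24²/4 = 452.4 mm²; R_n = 372 × 452.4 × 4 × 1 / 1000 = 673.2 kN → 673.2 / 2 = 337 kN.
Bearing (1.5 l_c t F_u ≤ 3.0 d t F_u): upper limit = 3.0·24·12·430 / 1000 = 371.5 kN.
  Edge l_c = 55 − 27/2 = 41.5 → r_n = 321.2 kN; interior l_c = 95 − 27 = 68 → r_n = 371.5 kN.
  R_n,bearing = 2·321.2 + 2·371.5 = 1385 kN → 1385 / 2 = 693 kN.
Bolt shear governs: 337 kN.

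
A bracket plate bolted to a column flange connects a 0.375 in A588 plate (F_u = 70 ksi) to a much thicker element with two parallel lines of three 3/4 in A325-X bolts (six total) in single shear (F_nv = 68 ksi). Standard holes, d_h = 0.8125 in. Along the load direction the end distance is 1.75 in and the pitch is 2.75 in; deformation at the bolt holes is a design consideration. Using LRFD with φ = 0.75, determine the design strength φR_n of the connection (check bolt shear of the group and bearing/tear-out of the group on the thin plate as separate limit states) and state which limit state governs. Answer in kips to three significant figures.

135 kips (bolt shear governs)

Bolt shear: A_b = π·0.75²/4 = 0.4418 in²; R_n = 68 × 0.4418 × 6 × 1 = 180.2 kips → 0.75 × 180.2 = 135 kips.
Bearing (1.2 l_c t F_u ≤ 2.4 d t F_u): upper limit = 2.4·0.75·0.375·70 = 47.25 kips.
  Edge l_c = 1.75 − 0.8125/2 = 1.344 → r_n = 42.33 kips; interior l_c = 2.75 − 0.8125 = 1.938 → r_n = 47.25 kips.
  R_n,bearing = 2·42.33 + 4·47.25 = 273.7 kips → 0.75 × 273.7 = 205 kips.
Bolt shear governs: 135 kips.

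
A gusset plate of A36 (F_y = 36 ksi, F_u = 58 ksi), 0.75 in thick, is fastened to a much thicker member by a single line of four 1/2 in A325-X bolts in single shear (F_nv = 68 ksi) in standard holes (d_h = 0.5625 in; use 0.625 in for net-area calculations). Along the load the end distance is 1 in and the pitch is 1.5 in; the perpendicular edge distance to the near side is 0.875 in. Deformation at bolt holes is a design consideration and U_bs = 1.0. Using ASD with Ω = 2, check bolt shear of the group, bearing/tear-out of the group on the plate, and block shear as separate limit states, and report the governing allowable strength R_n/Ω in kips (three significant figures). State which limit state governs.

26.7 kips (bolt shear governs)

Bolt shear: A_b = π·0.5²/4 = 0.1963 in²; R_n = 68 × 0.1963 × 4 × 1 = 53.41 kips → 53.41 / 2 = 26.7 kips.
Bearing: edge l_c = 0.7188, r_n = 37.52 kips; interior l_c = 0.9375, r_n = 48.94 kips; R_n = 37.52 + 3·48.94 = 184.3 kips → 92.2 kips.
Block shear: A_gv = 4.125, A_nv = 2.484, A_nt = 0.4219 in²; R_n = min(0.6F_uA_nv, 0.6F_yA_gv) + U_bs·F_u·A_nt = 110.9 kips → 55.5 kips.
Bolt shear governs: 26.7 kips.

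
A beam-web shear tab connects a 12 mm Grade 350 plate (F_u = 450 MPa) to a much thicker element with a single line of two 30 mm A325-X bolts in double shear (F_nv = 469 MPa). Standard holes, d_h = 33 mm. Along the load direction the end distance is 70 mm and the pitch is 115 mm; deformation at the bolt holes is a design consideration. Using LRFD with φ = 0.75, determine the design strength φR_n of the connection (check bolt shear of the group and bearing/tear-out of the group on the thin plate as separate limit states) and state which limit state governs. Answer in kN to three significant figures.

Bolt shear: A_b = π·30²/4 = 706.9 mm²; R_n = 469 × 706.9 × 2 × 2 / 1000 = 1326 kN → 0.75 × 1326 = 995 kN.
Bearing (1.2 l_c t F_u ≤ 2.4 d t F_u): upper limit = 2.4·30·12·450 / 1000 = 388.8 kN.
  Edge l_c = 70 − 33/2 = 53.5 → r_n = 346.7 kN; interior l_c = 115 − 33 = 82 → r_n = 388.8 kN.
  R_n,bearing = 1·346.7 + 1·388.8 = 735.5 kN → 0.75 × 735.5 = 552 kN.
Bearing governs: 552 kN.

552 kN (bearing governs)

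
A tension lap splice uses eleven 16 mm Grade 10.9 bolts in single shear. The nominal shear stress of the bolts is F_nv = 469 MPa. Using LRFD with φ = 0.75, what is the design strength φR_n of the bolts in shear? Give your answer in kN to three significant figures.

778 kN

A_b = π × 16² / 4 = 201.1 mm².
R_n = F_nv · A_b · n · n_s = 469 × 201.1 × 11 × 1 / 1000 = 1037 kN.
Design strength φR_n = 0.75 × 1037 = 778 kN.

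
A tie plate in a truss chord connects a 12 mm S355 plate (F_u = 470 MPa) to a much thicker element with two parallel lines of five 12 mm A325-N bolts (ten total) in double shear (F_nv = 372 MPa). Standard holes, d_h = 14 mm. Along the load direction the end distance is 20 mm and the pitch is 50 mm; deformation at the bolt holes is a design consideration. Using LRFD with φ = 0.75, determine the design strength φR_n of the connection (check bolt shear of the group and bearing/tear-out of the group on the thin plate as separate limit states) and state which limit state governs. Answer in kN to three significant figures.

631 kN (bolt shear governs)

Bolt shear: A_b = π·12²/4 = 113.1 mm²; R_n = 372 × 113.1 × 10 × 2 / 1000 = 841.4 kN → 0.75 × 841.4 = 631 kN.
Bearing (1.2 l_c t F_u ≤ 2.4 d t F_u): upper limit = 2.4·12·12·470 / 1000 = 162.4 kN.
  Edge l_c = 20 − 14/2 = 13 → r_n = 87.98 kN; interior l_c = 50 − 14 = 36 → r_n = 162.4 kN.
  R_n,bearing = 2·87.98 + 8·162.4 = 1475 kN → 0.75 × 1475 = 1110 kN.
Bolt shear governs: 631 kN.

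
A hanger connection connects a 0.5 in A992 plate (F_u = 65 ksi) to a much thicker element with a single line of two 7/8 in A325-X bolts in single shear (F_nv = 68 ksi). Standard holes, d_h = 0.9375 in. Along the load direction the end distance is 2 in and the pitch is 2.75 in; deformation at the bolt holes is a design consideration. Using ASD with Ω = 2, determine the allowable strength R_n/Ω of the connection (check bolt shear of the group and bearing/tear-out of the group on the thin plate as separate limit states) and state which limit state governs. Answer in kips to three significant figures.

Bolt shear: A_b = π·0.875²/4 = 0.6013 in²; R_n = 68 × 0.6013 × 2 × 1 = 81.78 kips → 81.78 / 2 = 40.9 kips.
Bearing (1.2 l_c t F_u ≤ 2.4 d t F_u): upper limit = 2.4·0.875·0.5·65 = 68.25 kips.
  Edge l_c = 2 − 0.9375/2 = 1.531 → r_n = 59.72 kips; interior l_c = 2.75 − 0.9375 = 1.812 → r_n = 68.25 kips.
  R_n,bearing = 1·59.72 + 1·68.25 = 128 kips → 128 / 2 = 64 kips.
Bolt shear governs: 40.9 kips.

40.9 kips (bolt shear governs)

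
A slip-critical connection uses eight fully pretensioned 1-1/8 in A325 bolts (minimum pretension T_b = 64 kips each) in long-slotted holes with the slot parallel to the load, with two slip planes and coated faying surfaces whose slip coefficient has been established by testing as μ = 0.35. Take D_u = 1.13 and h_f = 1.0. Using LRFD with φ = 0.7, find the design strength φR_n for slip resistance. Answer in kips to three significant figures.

R_n = μ · D_u · h_f · T_b · n_s · n_b = 0.35 × 1.13 × 1.0 × 64 × 2 × 8 = 405 kips.
Design strength φR_n = 0.7 × 405 = 283 kips.

283 kips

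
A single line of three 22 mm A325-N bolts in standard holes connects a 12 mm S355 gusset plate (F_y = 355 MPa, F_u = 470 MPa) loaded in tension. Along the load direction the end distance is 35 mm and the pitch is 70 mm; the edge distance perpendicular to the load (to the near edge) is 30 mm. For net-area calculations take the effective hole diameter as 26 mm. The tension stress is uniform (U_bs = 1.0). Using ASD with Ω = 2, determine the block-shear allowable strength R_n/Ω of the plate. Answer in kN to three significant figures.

234 kN

Shear plane L_v = 35 + 2·70 = 175 mm; A_gv = 175 × 12 = 2100 mm².
A_nv = (175 − 2.5·26) × 12 = 1320 mm².
A_nt = (30 − 0.5·26) × 12 = 204 mm².
0.6 F_u A_nv = 372.2 kN; 0.6 F_y A_gv = 447.3 kN → shear rupture governs the shear term.
R_n = 372.2 + 1.0 × 470 × 204 / 1000 = 468.1 kN.
Allowable strength R_n/Ω = 468.1 / 2 = 234 kN.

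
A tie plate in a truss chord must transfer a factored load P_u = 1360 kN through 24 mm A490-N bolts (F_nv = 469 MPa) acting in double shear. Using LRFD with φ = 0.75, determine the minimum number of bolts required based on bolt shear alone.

5 bolts

A_b = π·24²/4 = 452.4 mm².
Per-bolt design strength φR_n = 0.75 × 469 × 452.4 × 2 / 1000 = 318.3 kN.
n ≥ 1360 / 318.3 = 4.273 → use 5 bolts.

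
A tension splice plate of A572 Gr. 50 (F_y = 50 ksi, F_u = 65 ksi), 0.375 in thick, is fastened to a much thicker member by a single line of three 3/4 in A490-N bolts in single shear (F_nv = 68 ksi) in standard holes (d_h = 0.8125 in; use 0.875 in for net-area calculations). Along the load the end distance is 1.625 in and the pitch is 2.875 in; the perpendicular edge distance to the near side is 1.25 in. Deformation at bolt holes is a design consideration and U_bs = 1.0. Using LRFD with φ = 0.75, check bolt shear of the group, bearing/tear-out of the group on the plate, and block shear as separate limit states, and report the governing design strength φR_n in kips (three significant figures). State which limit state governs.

Bolt shear: A_b = π·0.75²/4 = 0.4418 in²; R_n = 68 × 0.4418 × 3 × 1 = 90.12 kips → 0.75 × 90.12 = 67.6 kips.
Bearing: edge l_c = 1.219, r_n = 35.65 kips; interior l_c = 2.062, r_n = 43.87 kips; R_n = 35.65 + 2·43.87 = 123.4 kips → 92.5 kips.
Block shear: A_gv = 2.766, A_nv = 1.945, A_nt = 0.3047 in²; R_n = min(0.6F_uA_nv, 0.6F_yA_gv) + U_bs·F_u·A_nt = 95.67 kips → 71.8 kips.
Bolt shear governs: 67.6 kips.

67.6 kips (bolt shear governs)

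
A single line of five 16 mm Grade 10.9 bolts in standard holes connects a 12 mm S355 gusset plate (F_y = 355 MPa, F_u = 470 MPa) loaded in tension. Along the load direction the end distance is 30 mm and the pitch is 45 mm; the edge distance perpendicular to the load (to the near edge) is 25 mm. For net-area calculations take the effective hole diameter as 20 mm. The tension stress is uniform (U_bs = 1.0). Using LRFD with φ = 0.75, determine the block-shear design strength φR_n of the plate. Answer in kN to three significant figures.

368 kN

Shear plane L_v = 30 + 4·45 = 210 mm; A_gv = 210 × 12 = 2520 mm².
A_nv = (210 − 4.5·20) × 12 = 1440 mm².
A_nt = (25 − 0.5·20) × 12 = 180 mm².
0.6 F_u A_nv = 406.1 kN; 0.6 F_y A_gv = 536.8 kN → shear rupture governs the shear term.
R_n = 406.1 + 1.0 × 470 × 180 / 1000 = 490.7 kN.
Design strength φR_n = 0.75 × 490.7 = 368 kN.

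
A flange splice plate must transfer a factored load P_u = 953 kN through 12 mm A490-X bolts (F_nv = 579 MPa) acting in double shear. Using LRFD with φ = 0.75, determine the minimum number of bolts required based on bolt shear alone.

10 bolts

A_b = π·12²/4 = 113.1 mm².
Per-bolt design strength φR_n = 0.75 × 579 × 113.1 × 2 / 1000 = 98.23 kN.
n ≥ 953 / 98.23 = 9.702 → use 10 bolts.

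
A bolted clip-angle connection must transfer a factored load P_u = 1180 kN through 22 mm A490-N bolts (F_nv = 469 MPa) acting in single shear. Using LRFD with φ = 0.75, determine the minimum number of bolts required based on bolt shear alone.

9 bolts

A_b = π·22²/4 = 380.1 mm².
Per-bolt design strength φR_n = 0.75 × 469 × 380.1 × 1 / 1000 = 133.7 kN.
n ≥ 1180 / 133.7 = 8.825 → use 9 bolts.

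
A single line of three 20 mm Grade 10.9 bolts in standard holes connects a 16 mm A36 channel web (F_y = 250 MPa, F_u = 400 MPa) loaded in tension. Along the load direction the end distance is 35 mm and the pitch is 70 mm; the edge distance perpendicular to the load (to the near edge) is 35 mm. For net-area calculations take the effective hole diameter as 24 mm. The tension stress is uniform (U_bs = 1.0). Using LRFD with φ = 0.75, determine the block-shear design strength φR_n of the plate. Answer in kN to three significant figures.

Shear plane L_v = 35 + 2·70 = 175 mm; A_gv = 175 × 16 = 2800 mm².
A_nv = (175 − 2.5·24) × 16 = 1840 mm².
A_nt = (35 − 0.5·24) × 16 = 368 mm².
0.6 F_u A_nv = 441.6 kN; 0.6 F_y A_gv = 420 kN → shear yielding governs the shear term.
R_n = 420 + 1.0 × 400 × 368 / 1000 = 567.2 kN.
Design strength φR_n = 0.75 × 567.2 = 425 kN.

425 kN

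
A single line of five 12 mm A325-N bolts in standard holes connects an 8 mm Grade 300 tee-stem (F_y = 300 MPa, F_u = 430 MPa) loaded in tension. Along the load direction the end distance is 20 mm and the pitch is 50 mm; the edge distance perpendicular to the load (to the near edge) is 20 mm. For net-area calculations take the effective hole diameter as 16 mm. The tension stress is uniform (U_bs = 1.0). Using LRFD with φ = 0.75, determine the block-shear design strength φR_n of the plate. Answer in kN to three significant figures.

260 kN

Shear plane L_v = 20 + 4·50 = 220 mm; A_gv = 220 × 8 = 1760 mm².
A_nv = (220 − 4.5·16) × 8 = 1184 mm².
A_nt = (20 − 0.5·16) × 8 = 96 mm².
0.6 F_u A_nv = 305.5 kN; 0.6 F_y A_gv = 316.8 kN → shear rupture governs the shear term.
R_n = 305.5 + 1.0 × 430 × 96 / 1000 = 346.8 kN.
Design strength φR_n = 0.75 × 346.8 = 260 kN.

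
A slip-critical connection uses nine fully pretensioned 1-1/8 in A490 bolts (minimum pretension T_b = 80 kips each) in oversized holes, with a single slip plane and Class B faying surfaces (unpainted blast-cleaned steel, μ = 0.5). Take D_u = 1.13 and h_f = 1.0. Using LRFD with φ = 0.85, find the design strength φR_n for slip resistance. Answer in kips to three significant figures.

346 kips

R_n = μ · D_u · h_f · T_b · n_s · n_b = 0.5 × 1.13 × 1.0 × 80 × 1 × 9 = 406.8 kips.
Design strength φR_n = 0.85 × 406.8 = 346 kips.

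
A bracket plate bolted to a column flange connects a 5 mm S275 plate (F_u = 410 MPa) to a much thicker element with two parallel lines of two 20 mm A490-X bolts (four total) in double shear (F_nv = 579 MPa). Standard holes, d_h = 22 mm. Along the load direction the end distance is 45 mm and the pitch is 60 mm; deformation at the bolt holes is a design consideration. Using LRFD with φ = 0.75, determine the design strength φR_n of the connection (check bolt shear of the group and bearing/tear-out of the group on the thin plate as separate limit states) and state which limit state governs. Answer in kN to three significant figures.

266 kN (bearing governs)

Bolt shear: A_b = π·20²/4 = 314.2 mm²; R_n = 579 × 314.2 × 4 × 2 / 1000 = 1455 kN → 0.75 × 1455 = 1090 kN.
Bearing (1.2 l_c t F_u ≤ 2.4 d t F_u): upper limit = 2.4·20·5·410 / 1000 = 98.4 kN.
  Edge l_c = 45 − 22/2 = 34 → r_n = 83.64 kN; interior l_c = 60 − 22 = 38 → r_n = 93.48 kN.
  R_n,bearing = 2·83.64 + 2·93.48 = 354.2 kN → 0.75 × 354.2 = 266 kN.
Bearing governs: 266 kN.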